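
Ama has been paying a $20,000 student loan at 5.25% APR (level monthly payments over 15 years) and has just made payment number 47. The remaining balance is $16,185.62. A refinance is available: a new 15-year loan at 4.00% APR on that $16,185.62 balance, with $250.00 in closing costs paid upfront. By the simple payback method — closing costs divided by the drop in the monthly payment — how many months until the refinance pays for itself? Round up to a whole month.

Current payment = 20,000 × 5.25%/12 / (1 − (1+0.0043750)^−180) = $160.78.
Refinanced payment = 16,185.62 × 0.0033333 / (1 − (1+0.0033333)^−180) = $119.72.
Monthly savings = $160.78 − $119.72 = $41.06.
Break-even = $250.00 / $41.06 = 6.09 → 7 months.

7 months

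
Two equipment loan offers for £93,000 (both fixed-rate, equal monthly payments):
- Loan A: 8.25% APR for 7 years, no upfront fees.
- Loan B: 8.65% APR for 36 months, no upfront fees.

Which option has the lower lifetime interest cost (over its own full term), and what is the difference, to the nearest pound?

Loan A: at 8.25% the monthly rate is 0.0068750, so the payment is 93,000 × 0.0068750 / (1 − 1.0068750^−84) = £1,461.13.
Total interest on Loan A = 84 × £1,461.13 − £93,000 = £29,734.92.
Loan B: at 8.65% the monthly rate is 0.0072083, so the payment is 93,000 × 0.0072083 / (1 − 1.0072083^−36) = £2,942.25.
Total interest on Loan B = 36 × £2,942.25 − £93,000 = £12,921.00.
Loan B is lower by £16,813.92.

Loan B by £16,814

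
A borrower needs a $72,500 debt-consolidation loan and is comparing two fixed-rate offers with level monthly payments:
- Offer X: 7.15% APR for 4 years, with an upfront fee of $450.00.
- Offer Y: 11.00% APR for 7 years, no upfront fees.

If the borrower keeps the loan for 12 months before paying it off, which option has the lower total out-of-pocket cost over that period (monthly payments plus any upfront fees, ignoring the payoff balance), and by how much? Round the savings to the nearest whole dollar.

Offer Y by $6,447

Offer X: at 7.15% the monthly rate is 0.0059583, so the payment is 72,500 × 0.0059583 / (1 − 1.0059583^−48) = $1,741.15.
Offer Y: monthly rate = 11%/12 = 0.0091667; payment = 72,500 × 0.0091667 / (1 − (1+0.0091667)^−84) = $1,241.38.
Over 12 months: Offer X costs 12 × $1,741.15 + $450.00 = $21,343.80; Offer Y costs 12 × $1,241.38 = $14,896.56.
Offer Y is cheaper by $21,343.80 − $14,896.56 = $6,447.24.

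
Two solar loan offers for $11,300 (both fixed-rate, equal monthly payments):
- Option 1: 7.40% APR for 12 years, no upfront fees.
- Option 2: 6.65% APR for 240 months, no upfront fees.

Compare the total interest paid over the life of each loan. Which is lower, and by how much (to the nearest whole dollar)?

Option 1 by $3,377

Option 1: at 7.40% the monthly rate is 0.0061667, so the payment is 11,300 × 0.0061667 / (1 − 1.0061667^−144) = $118.63.
Total interest on Option 1 = 144 × $118.63 − $11,300 = $5,782.72.
Option 2: at 6.65% the monthly rate is 0.0055417, so the payment is 11,300 × 0.0055417 / (1 − 1.0055417^−240) = $85.25.
Total interest on Option 2 = 240 × $85.25 − $11,300 = $9,160.00.
Option 1 is lower by $3,377.28.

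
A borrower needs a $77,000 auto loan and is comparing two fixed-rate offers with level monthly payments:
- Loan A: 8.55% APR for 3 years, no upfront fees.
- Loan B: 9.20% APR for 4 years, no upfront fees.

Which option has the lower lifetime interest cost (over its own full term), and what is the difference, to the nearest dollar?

Loan A by $4,757

Loan A: at 8.55% the monthly rate is 0.0071250, so the payment is 77,000 × 0.0071250 / (1 − 1.0071250^−36) = $2,432.48.
Total interest on Loan A = 36 × $2,432.48 − $77,000 = $10,569.28.
Loan B: at 9.20% the monthly rate is 0.0076667, so the payment is 77,000 × 0.0076667 / (1 − 1.0076667^−48) = $1,923.47.
Total interest on Loan B = 48 × $1,923.47 − $77,000 = $15,326.56.
Loan A is lower by $4,757.28.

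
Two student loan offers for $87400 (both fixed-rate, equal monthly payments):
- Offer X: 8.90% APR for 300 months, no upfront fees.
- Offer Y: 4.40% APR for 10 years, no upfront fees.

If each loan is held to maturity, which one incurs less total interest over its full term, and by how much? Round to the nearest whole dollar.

Offer Y by $110,053

Offer X: at 8.90% the monthly rate is 0.0074167, so the payment is 87,400 × 0.0074167 / (1 − 1.0074167^−300) = $727.48.
Total interest on Offer X = 300 × $727.48 − $87,400 = $130,844.00.
Offer Y: monthly rate = 4.4%/12 = 0.0036667; payment = 87,400 × 0.0036667 / (1 − (1+0.0036667)^−120) = $901.59.
Total interest on Offer Y = 120 × $901.59 − $87,400 = $20,790.80.
Offer Y is lower by $110,053.20.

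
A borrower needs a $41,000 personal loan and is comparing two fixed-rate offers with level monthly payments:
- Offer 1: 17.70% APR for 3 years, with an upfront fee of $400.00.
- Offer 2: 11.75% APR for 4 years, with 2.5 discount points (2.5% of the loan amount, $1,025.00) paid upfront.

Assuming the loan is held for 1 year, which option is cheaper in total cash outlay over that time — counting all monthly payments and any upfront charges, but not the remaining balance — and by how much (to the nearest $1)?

Offer 1: monthly rate = 17.7%/12 = 0.0147500; payment = 41,000 × 0.0147500 / (1 − (1+0.0147500)^−36) = $1,476.09.
Offer 2: monthly rate = 11.75%/12 = 0.0097917; payment = 41,000 × 0.0097917 / (1 − (1+0.0097917)^−48) = $1,074.66.
Over 12 months: Offer 1 costs 12 × $1,476.09 + $400.00 = $18,113.08; Offer 2 costs 12 × $1,074.66 + $1,025.00 = $13,920.92.
Offer 2 is cheaper by $18,113.08 − $13,920.92 = $4,192.16.

Offer 2 by $4,192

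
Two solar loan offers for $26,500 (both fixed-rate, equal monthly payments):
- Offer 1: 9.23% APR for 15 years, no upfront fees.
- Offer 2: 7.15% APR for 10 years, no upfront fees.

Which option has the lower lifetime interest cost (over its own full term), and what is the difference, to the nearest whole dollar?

Offer 2 by $11,867

Offer 1: monthly rate = 9.23%/12 = 0.0076917; payment = 26,500 × 0.0076917 / (1 − (1+0.0076917)^−180) = $272.42.
Total interest on Offer 1 = 180 × $272.42 − $26,500 = $22,535.60.
Offer 2: monthly rate = 7.15%/12 = 0.0059583; payment = 26,500 × 0.0059583 / (1 − (1+0.0059583)^−120) = $309.74.
Total interest on Offer 2 = 120 × $309.74 − $26,500 = $10,668.80.
Offer 2 is lower by $11,866.80.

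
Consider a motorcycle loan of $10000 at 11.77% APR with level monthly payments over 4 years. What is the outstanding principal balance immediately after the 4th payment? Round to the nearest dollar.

With monthly rate i = 11.77%/12 = 0.0098083, the balance after k of n payments is P · [(1+i)^n − (1+i)^k] / [(1+i)^n − 1].
(1+0.0098083)^48 = 1.59760576 and (1+0.0098083)^4 = 1.03981434, so the balance is 10,000 × (1.59760576 − 1.03981434) / (1.59760576 − 1) = $9,333.77.

$9,334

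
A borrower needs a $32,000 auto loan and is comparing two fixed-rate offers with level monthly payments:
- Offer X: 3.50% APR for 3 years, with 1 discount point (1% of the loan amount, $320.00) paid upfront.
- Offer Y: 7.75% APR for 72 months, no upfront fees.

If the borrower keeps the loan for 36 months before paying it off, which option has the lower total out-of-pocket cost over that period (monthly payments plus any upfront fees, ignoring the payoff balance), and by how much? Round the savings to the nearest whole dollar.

Offer Y by $14,018

Offer X: at 3.50% the monthly rate is 0.0029167, so the payment is 32,000 × 0.0029167 / (1 − 1.0029167^−36) = $937.67.
Offer Y: at 7.75% the monthly rate is 0.0064583, so the payment is 32,000 × 0.0064583 / (1 − 1.0064583^−72) = $557.17.
Over 36 months: Offer X costs 36 × $937.67 + $320.00 = $34,076.12; Offer Y costs 36 × $557.17 = $20,058.12.
Offer Y is cheaper by $34,076.12 − $20,058.12 = $14,018.00.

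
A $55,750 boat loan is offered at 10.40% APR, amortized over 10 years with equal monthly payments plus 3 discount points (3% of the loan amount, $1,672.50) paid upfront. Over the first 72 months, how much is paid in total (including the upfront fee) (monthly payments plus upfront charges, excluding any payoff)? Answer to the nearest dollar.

At 10.40% the monthly rate is 0.0086667, so the payment is 55,750 × 0.0086667 / (1 − 1.0086667^−120) = $749.14.
Total outlay = 72 × $749.14 + $1,672.50 = $55,610.58.

$55,611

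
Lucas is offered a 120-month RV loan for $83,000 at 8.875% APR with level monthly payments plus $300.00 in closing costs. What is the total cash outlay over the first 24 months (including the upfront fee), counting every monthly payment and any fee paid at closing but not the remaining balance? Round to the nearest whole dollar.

Monthly rate = 8.875%/12 = 0.0073958; payment = 83,000 × 0.0073958 / (1 − (1+0.0073958)^−120) = $1,045.80.
Total outlay = 24 × $1,045.80 + $300.00 = $25,399.20.

$25,399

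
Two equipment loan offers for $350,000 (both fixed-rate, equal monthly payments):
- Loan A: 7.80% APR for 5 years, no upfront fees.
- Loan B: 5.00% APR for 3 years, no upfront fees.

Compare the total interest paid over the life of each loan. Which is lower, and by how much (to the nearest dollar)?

Loan A: at 7.80% the monthly rate is 0.0065000, so the payment is 350,000 × 0.0065000 / (1 − 1.0065000^−60) = $7,063.28.
Total interest on Loan A = 60 × $7,063.28 − $350,000 = $73,796.80.
Loan B: monthly rate = 5%/12 = 0.0041667; payment = 350,000 × 0.0041667 / (1 − (1+0.0041667)^−36) = $10,489.81.
Total interest on Loan B = 36 × $10,489.81 − $350,000 = $27,633.16.
Loan B is lower by $46,163.64.

Loan B by $46,164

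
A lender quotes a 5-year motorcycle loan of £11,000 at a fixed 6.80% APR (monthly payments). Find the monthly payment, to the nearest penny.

£216.78

At 6.80% the monthly rate is 0.0056667, so the payment is 11,000 × 0.0056667 / (1 − 1.0056667^−60) = £216.78.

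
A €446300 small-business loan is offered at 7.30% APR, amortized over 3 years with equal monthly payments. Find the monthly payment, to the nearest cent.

At 7.30% the monthly rate is 0.0060833, so the payment is 446,300 × 0.0060833 / (1 − 1.0060833^−36) = €13,841.75.

€13,841.75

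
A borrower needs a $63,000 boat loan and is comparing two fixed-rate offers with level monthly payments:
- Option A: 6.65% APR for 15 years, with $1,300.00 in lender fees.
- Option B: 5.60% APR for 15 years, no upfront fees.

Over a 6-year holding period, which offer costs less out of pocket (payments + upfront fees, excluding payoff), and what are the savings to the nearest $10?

Option A: at 6.65% the monthly rate is 0.0055417, so the payment is 63,000 × 0.0055417 / (1 − 1.0055417^−180) = $554.01.
Option B: at 5.60% the monthly rate is 0.0046667, so the payment is 63,000 × 0.0046667 / (1 − 1.0046667^−180) = $518.11.
Over 72 months: Option A costs 72 × $554.01 + $1,300.00 = $41,188.72; Option B costs 72 × $518.11 = $37,303.92.
Option B is cheaper by $41,188.72 − $37,303.92 = $3,884.80.

Option B by $3,880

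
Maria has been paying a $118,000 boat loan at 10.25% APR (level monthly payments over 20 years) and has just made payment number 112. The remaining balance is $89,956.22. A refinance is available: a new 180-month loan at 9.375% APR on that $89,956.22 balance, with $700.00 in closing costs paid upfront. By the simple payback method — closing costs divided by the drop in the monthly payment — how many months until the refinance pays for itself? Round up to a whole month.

Current payment = 118,000 × 10.25%/12 / (1 − (1+0.0085417)^−240) = $1,158.34.
Refinanced payment = 89,956.22 × 0.0078125 / (1 − (1+0.0078125)^−180) = $932.57.
Monthly savings = $1,158.34 − $932.57 = $225.77.
Break-even = $700.00 / $225.77 = 3.10 → 4 months.

4 months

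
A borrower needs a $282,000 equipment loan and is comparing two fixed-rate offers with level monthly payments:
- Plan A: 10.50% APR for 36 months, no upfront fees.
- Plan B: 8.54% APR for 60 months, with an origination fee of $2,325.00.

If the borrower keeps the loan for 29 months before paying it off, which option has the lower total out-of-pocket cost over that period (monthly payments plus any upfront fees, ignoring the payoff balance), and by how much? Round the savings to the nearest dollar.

Plan A: monthly rate = 10.5%/12 = 0.0087500; payment = 282,000 × 0.0087500 / (1 − (1+0.0087500)^−36) = $9,165.69.
Plan B: monthly rate = 8.54%/12 = 0.0071167; payment = 282,000 × 0.0071167 / (1 − (1+0.0071167)^−60) = $5,791.10.
Over 29 months: Plan A costs 29 × $9,165.69 = $265,805.01; Plan B costs 29 × $5,791.10 + $2,325.00 = $170,266.90.
Plan B is cheaper by $265,805.01 − $170,266.90 = $95,538.11.

Plan B by $95,538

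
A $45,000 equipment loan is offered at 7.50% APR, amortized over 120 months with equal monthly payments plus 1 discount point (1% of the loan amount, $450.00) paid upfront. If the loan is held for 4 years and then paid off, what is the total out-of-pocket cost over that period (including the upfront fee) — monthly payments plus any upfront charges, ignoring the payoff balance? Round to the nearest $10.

Monthly rate = 7.5%/12 = 0.0062500; payment = 45,000 × 0.0062500 / (1 − (1+0.0062500)^−120) = $534.16.
Total outlay = 48 × $534.16 + $450.00 = $26,089.68.

$26,090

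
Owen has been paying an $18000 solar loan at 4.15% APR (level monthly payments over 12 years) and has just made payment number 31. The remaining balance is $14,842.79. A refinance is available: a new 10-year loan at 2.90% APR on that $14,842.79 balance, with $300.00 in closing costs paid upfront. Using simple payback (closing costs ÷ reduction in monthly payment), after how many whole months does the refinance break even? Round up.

19 months

Current payment = 18,000 × 4.15%/12 / (1 − (1+0.0034583)^−144) = $158.91.
Refinanced payment = 14,842.79 × 0.0024167 / (1 − (1+0.0024167)^−120) = $142.64.
Monthly savings = $158.91 − $142.64 = $16.27.
Break-even = $300.00 / $16.27 = 18.44 → 19 months.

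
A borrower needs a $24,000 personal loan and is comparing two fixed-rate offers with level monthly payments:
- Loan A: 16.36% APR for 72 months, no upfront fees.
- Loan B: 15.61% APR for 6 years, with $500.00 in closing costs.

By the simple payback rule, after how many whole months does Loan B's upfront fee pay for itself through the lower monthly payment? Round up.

51 months

Loan A: at 16.36% the monthly rate is 0.0136333, so the payment is 24,000 × 0.0136333 / (1 − 1.0136333^−72) = $525.37.
Loan B: at 15.61% the monthly rate is 0.0130083, so the payment is 24,000 × 0.0130083 / (1 − 1.0130083^−72) = $515.46.
Monthly savings = $525.37 − $515.46 = $9.91.
Break-even = $500.00 / $9.91 = 50.45 → 51 months.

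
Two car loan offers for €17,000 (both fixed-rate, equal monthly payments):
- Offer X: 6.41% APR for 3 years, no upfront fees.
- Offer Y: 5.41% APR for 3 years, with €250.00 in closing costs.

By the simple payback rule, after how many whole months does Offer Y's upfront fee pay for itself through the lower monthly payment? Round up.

Offer X: at 6.41% the monthly rate is 0.0053417, so the payment is 17,000 × 0.0053417 / (1 − 1.0053417^−36) = €520.34.
Offer Y: at 5.41% the monthly rate is 0.0045083, so the payment is 17,000 × 0.0045083 / (1 − 1.0045083^−36) = €512.64.
Monthly savings = €520.34 − €512.64 = €7.70.
Break-even = €250.00 / €7.70 = 32.47 → 33 months.

33 months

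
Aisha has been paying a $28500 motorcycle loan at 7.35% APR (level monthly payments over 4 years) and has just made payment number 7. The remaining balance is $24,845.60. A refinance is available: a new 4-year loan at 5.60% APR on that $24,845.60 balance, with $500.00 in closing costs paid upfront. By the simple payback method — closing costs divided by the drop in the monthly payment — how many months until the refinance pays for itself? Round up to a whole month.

5 months

Current payment = 28,500 × 7.35%/12 / (1 − (1+0.0061250)^−48) = $687.11.
Refinanced payment = 24,845.60 × 0.0046667 / (1 − (1+0.0046667)^−48) = $578.95.
Monthly savings = $687.11 − $578.95 = $108.16.
Break-even = $500.00 / $108.16 = 4.62 → 5 months.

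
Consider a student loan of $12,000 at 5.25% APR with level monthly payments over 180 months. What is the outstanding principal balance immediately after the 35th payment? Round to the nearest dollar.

$10,341

With monthly rate i = 5.25%/12 = 0.0043750, the balance after k of n payments is P · [(1+i)^n − (1+i)^k] / [(1+i)^n − 1].
(1+0.0043750)^180 = 2.19412285 and (1+0.0043750)^35 = 1.16508147, so the balance is 12,000 × (2.19412285 − 1.16508147) / (2.19412285 − 1) = $10,341.06.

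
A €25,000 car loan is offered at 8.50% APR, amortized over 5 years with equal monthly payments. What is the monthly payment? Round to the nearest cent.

€512.91

At 8.50% the monthly rate is 0.0070833, so the payment is 25,000 × 0.0070833 / (1 − 1.0070833^−60) = €512.91.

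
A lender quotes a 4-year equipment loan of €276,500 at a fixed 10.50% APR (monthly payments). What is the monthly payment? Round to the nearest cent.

€7,079.33

At 10.50% the monthly rate is 0.0087500, so the payment is 276,500 × 0.0087500 / (1 − 1.0087500^−48) = €7,079.33.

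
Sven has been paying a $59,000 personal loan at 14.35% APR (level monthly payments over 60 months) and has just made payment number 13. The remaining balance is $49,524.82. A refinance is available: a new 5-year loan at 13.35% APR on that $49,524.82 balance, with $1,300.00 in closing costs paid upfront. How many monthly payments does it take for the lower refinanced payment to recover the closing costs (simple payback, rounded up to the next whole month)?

Current payment = 59,000 × 14.35%/12 / (1 − (1+0.0119583)^−60) = $1,383.56.
Refinanced payment = 49,524.82 × 0.0111250 / (1 − (1+0.0111250)^−60) = $1,135.73.
Monthly savings = $1,383.56 − $1,135.73 = $247.83.
Break-even = $1,300.00 / $247.83 = 5.25 → 6 months.

6 months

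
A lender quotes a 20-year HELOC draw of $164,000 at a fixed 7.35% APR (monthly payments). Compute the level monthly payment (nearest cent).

$1,306.17

At 7.35% the monthly rate is 0.0061250, so the payment is 164,000 × 0.0061250 / (1 − 1.0061250^−240) = $1,306.17.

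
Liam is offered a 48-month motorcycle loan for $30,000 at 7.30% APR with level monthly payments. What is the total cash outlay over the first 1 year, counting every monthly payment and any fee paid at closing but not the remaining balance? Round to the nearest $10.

Monthly rate = 7.3%/12 = 0.0060833; payment = 30,000 × 0.0060833 / (1 − (1+0.0060833)^−48) = $722.57.
Total outlay = 12 × $722.57 = $8,670.84.

$8,670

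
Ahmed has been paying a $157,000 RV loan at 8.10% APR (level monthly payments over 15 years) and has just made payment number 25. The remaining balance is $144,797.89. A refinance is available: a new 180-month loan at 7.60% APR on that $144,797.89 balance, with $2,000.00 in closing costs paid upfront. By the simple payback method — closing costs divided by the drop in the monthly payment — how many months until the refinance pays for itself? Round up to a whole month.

13 months

Current payment = 157,000 × 8.1%/12 / (1 − (1+0.0067500)^−180) = $1,509.45.
Refinanced payment = 144,797.89 × 0.0063333 / (1 − (1+0.0063333)^−180) = $1,350.54.
Monthly savings = $1,509.45 − $1,350.54 = $158.91.
Break-even = $2,000.00 / $158.91 = 12.59 → 13 months.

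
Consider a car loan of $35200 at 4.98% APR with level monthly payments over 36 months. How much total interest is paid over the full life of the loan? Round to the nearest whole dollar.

$2,768

At 4.98% the monthly rate is 0.0041500, so the payment is 35,200 × 0.0041500 / (1 − 1.0041500^−36) = $1,054.66.
Total paid = 36 × $1,054.66 = $37,967.76; interest = $37,967.76 − $35,200 = $2,767.76.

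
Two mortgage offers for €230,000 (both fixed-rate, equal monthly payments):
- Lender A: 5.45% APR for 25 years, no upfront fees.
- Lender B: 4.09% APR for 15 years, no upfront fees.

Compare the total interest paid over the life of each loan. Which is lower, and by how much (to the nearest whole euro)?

Lender A: monthly rate = 5.45%/12 = 0.0045417; payment = 230,000 × 0.0045417 / (1 − (1+0.0045417)^−300) = €1,405.54.
Total interest on Lender A = 300 × €1,405.54 − €230,000 = €191,662.00.
Lender B: at 4.09% the monthly rate is 0.0034083, so the payment is 230,000 × 0.0034083 / (1 − 1.0034083^−180) = €1,711.67.
Total interest on Lender B = 180 × €1,711.67 − €230,000 = €78,100.60.
Lender B is lower by €113,561.40.

Lender B by €113,561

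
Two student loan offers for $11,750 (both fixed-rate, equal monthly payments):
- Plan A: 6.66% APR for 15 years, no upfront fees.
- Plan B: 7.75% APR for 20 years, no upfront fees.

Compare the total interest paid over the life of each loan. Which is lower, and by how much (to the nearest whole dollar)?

Plan A: monthly rate = 6.66%/12 = 0.0055500; payment = 11,750 × 0.0055500 / (1 − (1+0.0055500)^−180) = $103.39.
Total interest on Plan A = 180 × $103.39 − $11,750 = $6,860.20.
Plan B: monthly rate = 7.75%/12 = 0.0064583; payment = 11,750 × 0.0064583 / (1 − (1+0.0064583)^−240) = $96.46.
Total interest on Plan B = 240 × $96.46 − $11,750 = $11,400.40.
Plan A is lower by $4,540.20.

Plan A by $4,540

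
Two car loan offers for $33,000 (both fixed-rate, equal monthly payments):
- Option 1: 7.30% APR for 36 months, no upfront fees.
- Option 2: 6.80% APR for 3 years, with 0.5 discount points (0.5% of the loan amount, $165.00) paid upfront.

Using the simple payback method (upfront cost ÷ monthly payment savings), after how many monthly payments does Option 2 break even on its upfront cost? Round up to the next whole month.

Option 1: monthly rate = 7.3%/12 = 0.0060833; payment = 33,000 × 0.0060833 / (1 − (1+0.0060833)^−36) = $1,023.48.
Option 2: monthly rate = 6.8%/12 = 0.0056667; payment = 33,000 × 0.0056667 / (1 − (1+0.0056667)^−36) = $1,015.93.
Monthly savings = $1,023.48 − $1,015.93 = $7.55.
Break-even = $165.00 / $7.55 = 21.85 → 22 months.

22 months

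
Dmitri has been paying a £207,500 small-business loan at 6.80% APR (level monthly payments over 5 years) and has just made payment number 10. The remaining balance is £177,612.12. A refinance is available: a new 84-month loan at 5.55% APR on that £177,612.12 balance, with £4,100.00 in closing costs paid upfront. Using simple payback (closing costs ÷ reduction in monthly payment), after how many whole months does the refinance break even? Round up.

3 months

Current payment = 207,500 × 6.8%/12 / (1 − (1+0.0056667)^−60) = £4,089.20.
Refinanced payment = 177,612.12 × 0.0046250 / (1 − (1+0.0046250)^−84) = £2,556.51.
Monthly savings = £4,089.20 − £2,556.51 = £1,532.69.
Break-even = £4,100.00 / £1,532.69 = 2.68 → 3 months.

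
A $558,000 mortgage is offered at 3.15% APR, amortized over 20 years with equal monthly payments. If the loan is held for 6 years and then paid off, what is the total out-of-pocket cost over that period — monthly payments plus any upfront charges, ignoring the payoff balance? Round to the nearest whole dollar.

$225,844

Monthly rate = 3.15%/12 = 0.0026250; payment = 558,000 × 0.0026250 / (1 − (1+0.0026250)^−240) = $3,136.72.
Total outlay = 72 × $3,136.72 = $225,843.84.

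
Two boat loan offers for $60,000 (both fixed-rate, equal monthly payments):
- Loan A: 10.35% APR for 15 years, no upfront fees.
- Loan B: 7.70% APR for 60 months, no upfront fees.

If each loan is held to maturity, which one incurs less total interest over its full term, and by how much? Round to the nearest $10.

Loan B by $45,900

Loan A: monthly rate = 10.35%/12 = 0.0086250; payment = 60,000 × 0.0086250 / (1 − (1+0.0086250)^−180) = $657.67.
Total interest on Loan A = 180 × $657.67 − $60,000 = $58,380.60.
Loan B: monthly rate = 7.7%/12 = 0.0064167; payment = 60,000 × 0.0064167 / (1 − (1+0.0064167)^−60) = $1,207.99.
Total interest on Loan B = 60 × $1,207.99 − $60,000 = $12,479.40.
Loan B is lower by $45,901.20.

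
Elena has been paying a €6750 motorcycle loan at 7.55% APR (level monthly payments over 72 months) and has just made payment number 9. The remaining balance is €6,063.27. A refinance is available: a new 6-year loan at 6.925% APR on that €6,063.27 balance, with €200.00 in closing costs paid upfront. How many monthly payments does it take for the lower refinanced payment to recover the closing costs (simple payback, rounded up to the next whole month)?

Current payment = 6,750 × 7.55%/12 / (1 − (1+0.0062917)^−72) = €116.87.
Refinanced payment = 6,063.27 × 0.0057708 / (1 − (1+0.0057708)^−72) = €103.15.
Monthly savings = €116.87 − €103.15 = €13.72.
Break-even = €200.00 / €13.72 = 14.58 → 15 months.

15 months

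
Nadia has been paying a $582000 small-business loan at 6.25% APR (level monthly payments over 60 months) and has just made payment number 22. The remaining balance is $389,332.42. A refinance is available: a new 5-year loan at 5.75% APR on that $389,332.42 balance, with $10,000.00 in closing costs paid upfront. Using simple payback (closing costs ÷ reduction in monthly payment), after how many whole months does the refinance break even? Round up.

Current payment = 582,000 × 6.25%/12 / (1 − (1+0.0052083)^−60) = $11,319.47.
Refinanced payment = 389,332.42 × 0.0047917 / (1 − (1+0.0047917)^−60) = $7,481.71.
Monthly savings = $11,319.47 − $7,481.71 = $3,837.76.
Break-even = $10,000.00 / $3,837.76 = 2.61 → 3 months.

3 months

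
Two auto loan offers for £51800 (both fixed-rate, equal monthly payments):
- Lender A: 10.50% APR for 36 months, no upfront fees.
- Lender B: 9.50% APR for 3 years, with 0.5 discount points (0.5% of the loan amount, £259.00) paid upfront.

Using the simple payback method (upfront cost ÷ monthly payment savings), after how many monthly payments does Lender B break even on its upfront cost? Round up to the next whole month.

11 months

Lender A: at 10.50% the monthly rate is 0.0087500, so the payment is 51,800 × 0.0087500 / (1 − 1.0087500^−36) = £1,683.63.
Lender B: monthly rate = 9.5%/12 = 0.0079167; payment = 51,800 × 0.0079167 / (1 − (1+0.0079167)^−36) = £1,659.31.
Monthly savings = £1,683.63 − £1,659.31 = £24.32.
Break-even = £259.00 / £24.32 = 10.65 → 11 months.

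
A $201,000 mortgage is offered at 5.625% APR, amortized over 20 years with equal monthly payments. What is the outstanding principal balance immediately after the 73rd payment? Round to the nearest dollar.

With monthly rate i = 5.625%/12 = 0.0046875, the balance after k of n payments is P · [(1+i)^n − (1+i)^k] / [(1+i)^n − 1].
(1+0.0046875)^240 = 3.07213111 and (1+0.0046875)^73 = 1.40689901, so the balance is 201,000 × (3.07213111 − 1.40689901) / (3.07213111 − 1) = $161,530.15.

$161,530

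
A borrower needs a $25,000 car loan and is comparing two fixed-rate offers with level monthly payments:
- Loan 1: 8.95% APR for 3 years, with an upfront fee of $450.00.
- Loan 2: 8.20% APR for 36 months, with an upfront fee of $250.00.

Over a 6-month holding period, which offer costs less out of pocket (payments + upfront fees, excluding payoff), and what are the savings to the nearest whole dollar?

Loan 1: monthly rate = 8.95%/12 = 0.0074583; payment = 25,000 × 0.0074583 / (1 − (1+0.0074583)^−36) = $794.41.
Loan 2: monthly rate = 8.2%/12 = 0.0068333; payment = 25,000 × 0.0068333 / (1 − (1+0.0068333)^−36) = $785.72.
Over 6 months: Loan 1 costs 6 × $794.41 + $450.00 = $5,216.46; Loan 2 costs 6 × $785.72 + $250.00 = $4,964.32.
Loan 2 is cheaper by $5,216.46 − $4,964.32 = $252.14.

Loan 2 by $252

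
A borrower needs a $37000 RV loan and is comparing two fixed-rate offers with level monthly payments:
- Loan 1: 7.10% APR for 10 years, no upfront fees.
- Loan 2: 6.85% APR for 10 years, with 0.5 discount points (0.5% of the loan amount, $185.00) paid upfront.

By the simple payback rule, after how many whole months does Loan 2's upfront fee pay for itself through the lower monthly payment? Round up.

Loan 1: monthly rate = 7.1%/12 = 0.0059167; payment = 37,000 × 0.0059167 / (1 − (1+0.0059167)^−120) = $431.51.
Loan 2: at 6.85% the monthly rate is 0.0057083, so the payment is 37,000 × 0.0057083 / (1 − 1.0057083^−120) = $426.75.
Monthly savings = $431.51 − $426.75 = $4.76.
Break-even = $185.00 / $4.76 = 38.87 → 39 months.

39 months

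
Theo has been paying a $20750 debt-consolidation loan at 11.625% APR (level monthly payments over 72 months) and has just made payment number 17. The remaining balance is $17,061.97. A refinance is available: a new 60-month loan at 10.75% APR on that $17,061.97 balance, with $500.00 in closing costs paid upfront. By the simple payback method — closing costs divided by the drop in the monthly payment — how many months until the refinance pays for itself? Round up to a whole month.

Current payment = 20,750 × 11.625%/12 / (1 − (1+0.0096875)^−72) = $401.63.
Refinanced payment = 17,061.97 × 0.0089583 / (1 − (1+0.0089583)^−60) = $368.84.
Monthly savings = $401.63 − $368.84 = $32.79.
Break-even = $500.00 / $32.79 = 15.25 → 16 months.

16 months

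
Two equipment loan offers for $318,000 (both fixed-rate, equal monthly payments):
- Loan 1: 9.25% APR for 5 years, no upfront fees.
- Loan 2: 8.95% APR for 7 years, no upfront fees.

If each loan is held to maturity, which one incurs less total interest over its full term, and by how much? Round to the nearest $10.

Loan 1: at 9.25% the monthly rate is 0.0077083, so the payment is 318,000 × 0.0077083 / (1 − 1.0077083^−60) = $6,639.81.
Total interest on Loan 1 = 60 × $6,639.81 − $318,000 = $80,388.60.
Loan 2: at 8.95% the monthly rate is 0.0074583, so the payment is 318,000 × 0.0074583 / (1 − 1.0074583^−84) = $5,108.26.
Total interest on Loan 2 = 84 × $5,108.26 − $318,000 = $111,093.84.
Loan 1 is lower by $30,705.24.

Loan 1 by $30,710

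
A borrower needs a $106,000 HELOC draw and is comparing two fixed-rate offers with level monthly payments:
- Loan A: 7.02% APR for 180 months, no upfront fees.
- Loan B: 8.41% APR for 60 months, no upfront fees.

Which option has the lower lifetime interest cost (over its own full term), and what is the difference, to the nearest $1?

Loan B by $41,500

Loan A: monthly rate = 7.02%/12 = 0.0058500; payment = 106,000 × 0.0058500 / (1 − (1+0.0058500)^−180) = $953.94.
Total interest on Loan A = 180 × $953.94 − $106,000 = $65,709.20.
Loan B: at 8.41% the monthly rate is 0.0070083, so the payment is 106,000 × 0.0070083 / (1 − 1.0070083^−60) = $2,170.16.
Total interest on Loan B = 60 × $2,170.16 − $106,000 = $24,209.60.
Loan B is lower by $41,499.60.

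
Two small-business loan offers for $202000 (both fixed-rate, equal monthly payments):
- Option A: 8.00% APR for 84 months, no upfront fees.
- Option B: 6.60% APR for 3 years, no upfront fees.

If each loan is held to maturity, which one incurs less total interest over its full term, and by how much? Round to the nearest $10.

Option B by $41,260

Option A: at 8.00% the monthly rate is 0.0066667, so the payment is 202,000 × 0.0066667 / (1 − 1.0066667^−84) = $3,148.42.
Total interest on Option A = 84 × $3,148.42 − $202,000 = $62,467.28.
Option B: at 6.60% the monthly rate is 0.0055000, so the payment is 202,000 × 0.0055000 / (1 − 1.0055000^−36) = $6,200.30.
Total interest on Option B = 36 × $6,200.30 − $202,000 = $21,210.80.
Option B is lower by $41,256.48.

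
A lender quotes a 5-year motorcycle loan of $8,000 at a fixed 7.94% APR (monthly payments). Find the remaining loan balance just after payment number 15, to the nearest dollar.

With monthly rate i = 7.94%/12 = 0.0066167, the balance after k of n payments is P · [(1+i)^n − (1+i)^k] / [(1+i)^n − 1].
(1+0.0066167)^60 = 1.48541227 and (1+0.0066167)^15 = 1.10398139, so the balance is 8,000 × (1.48541227 − 1.10398139) / (1.48541227 − 1) = $6,286.30.

$6,286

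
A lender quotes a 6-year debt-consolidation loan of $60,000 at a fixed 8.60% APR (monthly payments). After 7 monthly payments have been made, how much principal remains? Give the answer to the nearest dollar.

$55,425

With monthly rate i = 8.6%/12 = 0.0071667, the balance after k of n payments is P · [(1+i)^n − (1+i)^k] / [(1+i)^n − 1].
(1+0.0071667)^72 = 1.67223288 and (1+0.0071667)^7 = 1.05125823, so the balance is 60,000 × (1.67223288 − 1.05125823) / (1.67223288 − 1) = $55,424.96.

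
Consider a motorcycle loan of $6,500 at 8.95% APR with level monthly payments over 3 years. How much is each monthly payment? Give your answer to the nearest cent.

$206.55

At 8.95% the monthly rate is 0.0074583, so the payment is 6,500 × 0.0074583 / (1 − 1.0074583^−36) = $206.55.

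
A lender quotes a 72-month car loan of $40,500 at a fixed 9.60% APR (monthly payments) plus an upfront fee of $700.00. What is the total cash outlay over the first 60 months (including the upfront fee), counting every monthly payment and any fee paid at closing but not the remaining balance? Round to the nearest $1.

$45,229

Monthly rate = 9.6%/12 = 0.0080000; payment = 40,500 × 0.0080000 / (1 − (1+0.0080000)^−72) = $742.15.
Total outlay = 60 × $742.15 + $700.00 = $45,229.00.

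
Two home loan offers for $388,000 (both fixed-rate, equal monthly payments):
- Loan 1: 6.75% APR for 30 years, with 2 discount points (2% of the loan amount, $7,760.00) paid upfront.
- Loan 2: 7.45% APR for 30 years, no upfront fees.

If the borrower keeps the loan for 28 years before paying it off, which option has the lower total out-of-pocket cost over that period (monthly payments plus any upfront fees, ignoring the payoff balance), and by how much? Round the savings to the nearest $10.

Loan 1: at 6.75% the monthly rate is 0.0056250, so the payment is 388,000 × 0.0056250 / (1 − 1.0056250^−360) = $2,516.56.
Loan 2: monthly rate = 7.45%/12 = 0.0062083; payment = 388,000 × 0.0062083 / (1 − (1+0.0062083)^−360) = $2,699.68.
Over 336 months: Loan 1 costs 336 × $2,516.56 + $7,760.00 = $853,324.16; Loan 2 costs 336 × $2,699.68 = $907,092.48.
Loan 1 is cheaper by $907,092.48 − $853,324.16 = $53,768.32.

Loan 1 by $53,770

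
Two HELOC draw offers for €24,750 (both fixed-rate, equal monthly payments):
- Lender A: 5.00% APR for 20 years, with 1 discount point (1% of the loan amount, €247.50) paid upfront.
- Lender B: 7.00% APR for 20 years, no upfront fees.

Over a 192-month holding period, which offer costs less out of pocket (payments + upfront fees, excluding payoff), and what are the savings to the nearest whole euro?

Lender A by €5,234

Lender A: at 5.00% the monthly rate is 0.0041667, so the payment is 24,750 × 0.0041667 / (1 − 1.0041667^−240) = €163.34.
Lender B: at 7.00% the monthly rate is 0.0058333, so the payment is 24,750 × 0.0058333 / (1 − 1.0058333^−240) = €191.89.
Over 192 months: Lender A costs 192 × €163.34 + €247.50 = €31,608.78; Lender B costs 192 × €191.89 = €36,842.88.
Lender A is cheaper by €36,842.88 − €31,608.78 = €5,234.10.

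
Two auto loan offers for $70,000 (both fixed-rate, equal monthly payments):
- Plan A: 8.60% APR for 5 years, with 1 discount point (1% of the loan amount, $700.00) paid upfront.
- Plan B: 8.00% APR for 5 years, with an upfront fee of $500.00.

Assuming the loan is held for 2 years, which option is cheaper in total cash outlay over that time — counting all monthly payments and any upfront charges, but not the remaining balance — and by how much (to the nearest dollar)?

Plan A: monthly rate = 8.6%/12 = 0.0071667; payment = 70,000 × 0.0071667 / (1 − (1+0.0071667)^−60) = $1,439.53.
Plan B: monthly rate = 8%/12 = 0.0066667; payment = 70,000 × 0.0066667 / (1 − (1+0.0066667)^−60) = $1,419.35.
Over 24 months: Plan A costs 24 × $1,439.53 + $700.00 = $35,248.72; Plan B costs 24 × $1,419.35 + $500.00 = $34,564.40.
Plan B is cheaper by $35,248.72 − $34,564.40 = $684.32.

Plan B by $684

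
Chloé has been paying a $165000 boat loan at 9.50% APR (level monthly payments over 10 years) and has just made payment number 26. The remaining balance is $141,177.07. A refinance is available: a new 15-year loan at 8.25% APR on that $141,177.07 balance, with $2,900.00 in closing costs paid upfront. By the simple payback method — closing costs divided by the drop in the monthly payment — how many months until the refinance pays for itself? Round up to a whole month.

Current payment = 165,000 × 9.5%/12 / (1 − (1+0.0079167)^−120) = $2,135.06.
Refinanced payment = 141,177.07 × 0.0068750 / (1 − (1+0.0068750)^−180) = $1,369.62.
Monthly savings = $2,135.06 − $1,369.62 = $765.44.
Break-even = $2,900.00 / $765.44 = 3.79 → 4 months.

4 months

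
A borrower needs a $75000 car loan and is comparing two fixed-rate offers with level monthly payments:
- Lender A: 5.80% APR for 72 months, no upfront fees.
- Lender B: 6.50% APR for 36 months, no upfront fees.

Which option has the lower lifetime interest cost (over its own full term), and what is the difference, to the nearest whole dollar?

Lender A: monthly rate = 5.8%/12 = 0.0048333; payment = 75,000 × 0.0048333 / (1 − (1+0.0048333)^−72) = $1,235.90.
Total interest on Lender A = 72 × $1,235.90 − $75,000 = $13,984.80.
Lender B: at 6.50% the monthly rate is 0.0054167, so the payment is 75,000 × 0.0054167 / (1 − 1.0054167^−36) = $2,298.68.
Total interest on Lender B = 36 × $2,298.68 − $75,000 = $7,752.48.
Lender B is lower by $6,232.32.

Lender B by $6,232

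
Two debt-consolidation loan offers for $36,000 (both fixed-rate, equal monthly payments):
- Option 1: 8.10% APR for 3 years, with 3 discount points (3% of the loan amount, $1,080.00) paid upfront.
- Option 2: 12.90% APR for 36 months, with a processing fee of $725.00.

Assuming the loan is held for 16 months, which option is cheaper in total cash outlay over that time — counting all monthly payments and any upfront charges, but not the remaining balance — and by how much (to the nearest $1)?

Option 1: at 8.10% the monthly rate is 0.0067500, so the payment is 36,000 × 0.0067500 / (1 − 1.0067500^−36) = $1,129.77.
Option 2: monthly rate = 12.9%/12 = 0.0107500; payment = 36,000 × 0.0107500 / (1 − (1+0.0107500)^−36) = $1,211.25.
Over 16 months: Option 1 costs 16 × $1,129.77 + $1,080.00 = $19,156.32; Option 2 costs 16 × $1,211.25 + $725.00 = $20,105.00.
Option 1 is cheaper by $20,105.00 − $19,156.32 = $948.68.

Option 1 by $949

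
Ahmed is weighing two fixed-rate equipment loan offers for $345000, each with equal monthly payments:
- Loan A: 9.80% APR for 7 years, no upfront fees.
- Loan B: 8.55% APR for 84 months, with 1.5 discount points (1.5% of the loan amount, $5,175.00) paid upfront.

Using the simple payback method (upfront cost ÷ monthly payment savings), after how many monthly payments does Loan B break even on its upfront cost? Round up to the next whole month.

24 months

Loan A: monthly rate = 9.8%/12 = 0.0081667; payment = 345,000 × 0.0081667 / (1 − (1+0.0081667)^−84) = $5,691.82.
Loan B: at 8.55% the monthly rate is 0.0071250, so the payment is 345,000 × 0.0071250 / (1 − 1.0071250^−84) = $5,472.27.
Monthly savings = $5,691.82 − $5,472.27 = $219.55.
Break-even = $5,175.00 / $219.55 = 23.57 → 24 months.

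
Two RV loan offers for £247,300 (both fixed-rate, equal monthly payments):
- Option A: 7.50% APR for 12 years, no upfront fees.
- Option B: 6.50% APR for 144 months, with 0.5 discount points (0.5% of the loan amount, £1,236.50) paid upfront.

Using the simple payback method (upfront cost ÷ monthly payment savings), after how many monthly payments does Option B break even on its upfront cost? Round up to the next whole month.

10 months

Option A: monthly rate = 7.5%/12 = 0.0062500; payment = 247,300 × 0.0062500 / (1 − (1+0.0062500)^−144) = £2,609.57.
Option B: at 6.50% the monthly rate is 0.0054167, so the payment is 247,300 × 0.0054167 / (1 − 1.0054167^−144) = £2,477.75.
Monthly savings = £2,609.57 − £2,477.75 = £131.82.
Break-even = £1,236.50 / £131.82 = 9.38 → 10 months.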